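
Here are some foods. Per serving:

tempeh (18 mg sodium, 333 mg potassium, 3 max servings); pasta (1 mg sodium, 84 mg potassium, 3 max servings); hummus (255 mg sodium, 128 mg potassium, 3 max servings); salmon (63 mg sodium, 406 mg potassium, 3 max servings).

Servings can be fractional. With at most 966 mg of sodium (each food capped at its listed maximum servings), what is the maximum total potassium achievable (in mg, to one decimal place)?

Potassium per mg sodium: pasta 84, tempeh 18.5, salmon 6.444, hummus 0.502.
Take 3 servings of pasta: uses 3 mg sodium, +252.0 mg potassium (running total 252.0 mg).
Take 3 servings of tempeh: uses 54 mg sodium, +999.0 mg potassium (running total 1251.0 mg).
Take 3 servings of salmon: uses 189 mg sodium, +1218.0 mg potassium (running total 2469.0 mg).
Take 2.824 servings of hummus: uses 720 mg sodium, +361.4 mg potassium (running total 2830.4 mg).
Filling greedily by potassium-per-mg sodium is optimal for one linear limit, giving 2830.4 mg.

2830.4 mg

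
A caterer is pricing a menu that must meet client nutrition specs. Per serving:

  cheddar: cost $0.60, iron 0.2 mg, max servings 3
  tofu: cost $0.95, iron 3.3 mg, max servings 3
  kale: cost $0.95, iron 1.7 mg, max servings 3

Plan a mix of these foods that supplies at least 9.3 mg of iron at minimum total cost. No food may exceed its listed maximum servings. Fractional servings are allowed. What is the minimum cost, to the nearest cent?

$2.68

Cost per mg of iron: tofu $0.2879, kale $0.5588, cheddar $3.0000.
Take 2.818 servings of tofu: +9.3 mg iron for $2.68 (total $2.68, still need 0.0 mg).
Greedy by cheapest-per-mg is optimal for a single linear constraint, so the minimum cost is $2.68.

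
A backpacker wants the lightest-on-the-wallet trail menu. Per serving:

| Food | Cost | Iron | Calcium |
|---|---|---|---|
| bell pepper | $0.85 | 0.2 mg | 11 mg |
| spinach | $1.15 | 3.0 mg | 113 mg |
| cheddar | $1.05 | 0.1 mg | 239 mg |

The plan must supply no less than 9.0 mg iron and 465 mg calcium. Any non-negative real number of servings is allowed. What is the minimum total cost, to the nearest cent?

$3.99

With two linear requirements the optimum uses one or two foods; enumerate the corners.
bell pepper only: max(9.0/0.2, 465/11) = 45 servings → $38.25.
spinach only: max(9.0/3.0, 465/113) = 4.115 servings → $4.73.
cheddar only: max(9.0/0.1, 465/239) = 90 servings → $94.50.
bell pepper + spinach with both tight: 36.35 servings and 0.5769 servings → $31.56.
bell pepper + cheddar: intersection lies outside the first quadrant.
spinach + cheddar with both tight: 2.982 servings and 0.5356 servings → $3.99.
So the least-cost plan costs $3.99.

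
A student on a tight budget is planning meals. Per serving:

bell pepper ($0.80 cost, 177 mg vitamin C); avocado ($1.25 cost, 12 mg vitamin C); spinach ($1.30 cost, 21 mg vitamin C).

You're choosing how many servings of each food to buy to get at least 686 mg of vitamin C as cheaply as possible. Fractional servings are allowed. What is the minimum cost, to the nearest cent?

$3.10

Cost per mg of vitamin C: bell pepper $0.0045, spinach $0.0619, avocado $0.1042.
With no serving limits, use only bell pepper: 686 mg / 177 mg = 3.876 servings × $0.80 = $3.10.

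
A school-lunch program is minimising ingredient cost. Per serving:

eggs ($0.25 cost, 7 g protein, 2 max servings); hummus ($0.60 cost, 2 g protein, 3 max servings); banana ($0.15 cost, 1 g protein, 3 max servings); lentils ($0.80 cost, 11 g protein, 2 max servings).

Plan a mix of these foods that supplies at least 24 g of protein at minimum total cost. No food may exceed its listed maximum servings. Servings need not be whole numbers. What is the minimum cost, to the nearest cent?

Cost per g of protein: eggs $0.0357, lentils $0.0727, banana $0.1500, hummus $0.3000.
Take 2 servings of eggs: +14.0 g protein for $0.50 (total $0.50, still need 10.0 g).
Take 0.9091 servings of lentils: +10.0 g protein for $0.73 (total $1.23, still need 0.0 g).
Greedy by cheapest-per-g is optimal for a single linear constraint, so the minimum cost is $1.23.

$1.23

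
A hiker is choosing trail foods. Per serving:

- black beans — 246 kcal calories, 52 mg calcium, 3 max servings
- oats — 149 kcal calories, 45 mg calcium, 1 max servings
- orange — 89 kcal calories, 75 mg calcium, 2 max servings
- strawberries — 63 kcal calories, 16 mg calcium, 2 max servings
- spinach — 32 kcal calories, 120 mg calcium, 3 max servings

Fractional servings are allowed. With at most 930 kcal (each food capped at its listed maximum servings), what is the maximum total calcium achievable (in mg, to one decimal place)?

Calcium per kcal: spinach 3.75, orange 0.8427, oats 0.302, strawberries 0.254, black beans 0.2114.
Take 3 servings of spinach: uses 96 kcal, +360.0 mg calcium (running total 360.0 mg).
Take 2 servings of orange: uses 178 kcal, +150.0 mg calcium (running total 510.0 mg).
Take 1 serving of oats: uses 149 kcal, +45.0 mg calcium (running total 555.0 mg).
Take 2 servings of strawberries: uses 126 kcal, +32.0 mg calcium (running total 587.0 mg).
Take 1.549 servings of black beans: uses 381 kcal, +80.5 mg calcium (running total 667.5 mg).
Filling greedily by calcium-per-kcal is optimal for one linear limit, giving 667.5 mg.

667.5 mg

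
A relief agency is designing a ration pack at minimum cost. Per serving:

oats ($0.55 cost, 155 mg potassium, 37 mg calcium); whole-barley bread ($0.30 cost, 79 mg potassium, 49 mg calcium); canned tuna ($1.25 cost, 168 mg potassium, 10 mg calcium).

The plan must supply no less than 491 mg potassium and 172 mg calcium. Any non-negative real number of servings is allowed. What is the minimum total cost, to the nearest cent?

Compare the cost at each extreme point of the feasible region.
oats only: max(491/155, 172/37) = 4.649 servings → $2.56.
whole-barley bread only: max(491/79, 172/49) = 6.215 servings → $1.86.
canned tuna only: max(491/168, 172/10) = 17.2 servings → $21.50.
oats + whole-barley bread with both tight: 2.241 servings and 1.818 servings → $1.78.
oats + canned tuna: the both-tight solution has a negative serving — not a feasible corner.
whole-barley bread + canned tuna with both tight: 3.223 servings and 1.407 servings → $2.73.
Cheapest feasible corner: $1.78.

$1.78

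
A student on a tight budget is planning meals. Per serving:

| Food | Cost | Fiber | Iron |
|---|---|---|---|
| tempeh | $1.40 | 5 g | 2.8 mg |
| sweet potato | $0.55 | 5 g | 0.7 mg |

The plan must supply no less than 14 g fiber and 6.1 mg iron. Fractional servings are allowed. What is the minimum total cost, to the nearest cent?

A basic optimal solution has at most two foods positive. Try each food alone and each pair with both targets met exactly.
tempeh only: max(14/5, 6.1/2.8) = 2.8 servings → $3.92.
sweet potato only: max(14/5, 6.1/0.7) = 8.714 servings → $4.79.
tempeh + sweet potato with both tight: 1.971 servings and 0.8286 servings → $3.22.
So the least-cost plan costs $3.22.

$3.22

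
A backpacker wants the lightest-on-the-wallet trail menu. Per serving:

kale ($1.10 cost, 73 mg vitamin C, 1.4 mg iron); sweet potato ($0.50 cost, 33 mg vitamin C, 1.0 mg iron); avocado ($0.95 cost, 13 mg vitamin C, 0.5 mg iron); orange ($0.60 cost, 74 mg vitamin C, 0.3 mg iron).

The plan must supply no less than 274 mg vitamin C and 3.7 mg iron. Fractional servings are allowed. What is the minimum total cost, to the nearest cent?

$2.92

For a min-cost LP with two ≥-constraints, a basic feasible solution has at most two positive variables.
kale only: max(274/73, 3.7/1.4) = 3.753 servings → $4.13.
sweet potato only: max(274/33, 3.7/1.0) = 8.303 servings → $4.15.
avocado only: max(274/13, 3.7/0.5) = 21.08 servings → $20.02.
orange only: max(274/74, 3.7/0.3) = 12.33 servings → $7.40.
kale + sweet potato: the both-tight solution has a negative serving — not a feasible corner.
kale + avocado: intersection lies outside the first quadrant.
kale + orange with both tight: 2.345 servings and 1.389 servings → $3.41.
sweet potato + avocado with both targets exact would need a negative amount; discard.
sweet potato + orange with both tight: 2.989 servings and 2.37 servings → $2.92.
avocado + orange with both tight: 5.789 servings and 2.686 servings → $7.11.
The minimum over all feasible corners is $2.92.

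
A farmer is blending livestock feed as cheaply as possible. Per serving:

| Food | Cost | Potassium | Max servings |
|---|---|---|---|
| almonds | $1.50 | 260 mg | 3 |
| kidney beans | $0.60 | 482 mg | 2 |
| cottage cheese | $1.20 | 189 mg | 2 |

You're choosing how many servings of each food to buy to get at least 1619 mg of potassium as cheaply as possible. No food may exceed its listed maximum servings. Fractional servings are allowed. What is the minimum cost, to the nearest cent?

Cost per mg of potassium: kidney beans $0.0012, almonds $0.0058, cottage cheese $0.0063.
Take 2 servings of kidney beans: +964.0 mg potassium for $1.20 (total $1.20, still need 655.0 mg).
Take 2.519 servings of almonds: +655.0 mg potassium for $3.78 (total $4.98, still need 0.0 mg).
Greedy by cheapest-per-mg is optimal for a single linear constraint, so the minimum cost is $4.98.

$4.98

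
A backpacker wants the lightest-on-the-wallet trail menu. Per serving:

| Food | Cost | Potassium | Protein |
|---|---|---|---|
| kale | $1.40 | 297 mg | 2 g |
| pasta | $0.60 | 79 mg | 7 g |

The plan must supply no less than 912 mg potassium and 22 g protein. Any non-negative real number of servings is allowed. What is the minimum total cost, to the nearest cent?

$4.86

Check every corner: each single food scaled to meet both minima, and each pair solved so both constraints bind.
kale only: max(912/297, 22/2) = 11 servings → $15.40.
pasta only: max(912/79, 22/7) = 11.54 servings → $6.93.
kale + pasta with both tight: 2.419 servings and 2.452 servings → $4.86.
The minimum over all feasible corners is $4.86.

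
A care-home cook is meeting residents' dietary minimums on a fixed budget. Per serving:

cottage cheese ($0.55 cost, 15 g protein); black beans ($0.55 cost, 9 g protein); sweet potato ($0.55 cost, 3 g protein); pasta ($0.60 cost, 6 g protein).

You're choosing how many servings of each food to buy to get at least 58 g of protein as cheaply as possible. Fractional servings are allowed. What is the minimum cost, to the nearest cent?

$2.13

Cost per g of protein: cottage cheese $0.0367, black beans $0.0611, pasta $0.1000, sweet potato $0.1833.
With no serving limits, use only cottage cheese: 58 g / 15 g = 3.867 servings × $0.55 = $2.13.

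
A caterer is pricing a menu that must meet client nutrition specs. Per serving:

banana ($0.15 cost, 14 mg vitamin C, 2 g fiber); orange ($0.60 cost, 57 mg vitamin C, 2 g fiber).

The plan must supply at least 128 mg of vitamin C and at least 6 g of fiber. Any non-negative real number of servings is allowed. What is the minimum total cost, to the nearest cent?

$1.35

Two binding constraints pin down two serving amounts, so the optimal mix uses at most two foods. The candidates are each food alone (scaled to the tighter of vitamin C/fiber) and each pair with both constraints tight.
banana only: max(128/14, 6/2) = 9.143 servings → $1.37.
orange only: max(128/57, 6/2) = 3 servings → $1.80.
banana + orange with both tight: 1 serving and 2 servings → $1.35.
The minimum over all feasible corners is $1.35.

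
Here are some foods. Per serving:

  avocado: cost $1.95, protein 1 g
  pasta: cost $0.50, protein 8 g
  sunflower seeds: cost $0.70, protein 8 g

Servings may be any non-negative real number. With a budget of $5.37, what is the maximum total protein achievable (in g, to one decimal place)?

85.9 g

Protein per dollar: pasta 16, sunflower seeds 11.43, avocado 0.5128.
With no serving limits, spend the whole cost allowance on pasta: $5.37 / $0.50 × 8 g = 85.9 g.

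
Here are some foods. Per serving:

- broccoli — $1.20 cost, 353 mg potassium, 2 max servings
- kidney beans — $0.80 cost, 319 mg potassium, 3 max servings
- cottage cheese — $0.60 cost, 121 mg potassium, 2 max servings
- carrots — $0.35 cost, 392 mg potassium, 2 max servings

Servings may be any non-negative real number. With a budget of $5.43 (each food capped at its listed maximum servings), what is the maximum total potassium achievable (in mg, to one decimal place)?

Potassium per dollar: carrots 1120, kidney beans 398.8, broccoli 294.2, cottage cheese 201.7.
Take 2 servings of carrots: spends $0.70, +784.0 mg potassium (running total 784.0 mg).
Take 3 servings of kidney beans: spends $2.40, +957.0 mg potassium (running total 1741.0 mg).
Take 1.942 servings of broccoli: spends $2.33, +685.4 mg potassium (running total 2426.4 mg).
Greedy by best ratio exhausts the cost allowance optimally: 2426.4 mg.

2426.4 mg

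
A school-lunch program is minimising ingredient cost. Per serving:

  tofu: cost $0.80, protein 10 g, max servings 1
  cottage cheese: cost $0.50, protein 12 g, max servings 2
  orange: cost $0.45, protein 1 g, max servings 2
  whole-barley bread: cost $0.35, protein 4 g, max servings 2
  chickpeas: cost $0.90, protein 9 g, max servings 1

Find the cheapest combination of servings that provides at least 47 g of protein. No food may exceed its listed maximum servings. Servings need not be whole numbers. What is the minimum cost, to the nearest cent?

Cost per g of protein: cottage cheese $0.0417, tofu $0.0800, whole-barley bread $0.0875, chickpeas $0.1000, orange $0.4500.
Take 2 servings of cottage cheese: +24.0 g protein for $1.00 (total $1.00, still need 23.0 g).
Take 1 serving of tofu: +10.0 g protein for $0.80 (total $1.80, still need 13.0 g).
Take 2 servings of whole-barley bread: +8.0 g protein for $0.70 (total $2.50, still need 5.0 g).
Take 0.5556 servings of chickpeas: +5.0 g protein for $0.50 (total $3.00, still need 0.0 g).
Filling from the cheapest source first is optimal under one linear minimum: $3.00.

$3.00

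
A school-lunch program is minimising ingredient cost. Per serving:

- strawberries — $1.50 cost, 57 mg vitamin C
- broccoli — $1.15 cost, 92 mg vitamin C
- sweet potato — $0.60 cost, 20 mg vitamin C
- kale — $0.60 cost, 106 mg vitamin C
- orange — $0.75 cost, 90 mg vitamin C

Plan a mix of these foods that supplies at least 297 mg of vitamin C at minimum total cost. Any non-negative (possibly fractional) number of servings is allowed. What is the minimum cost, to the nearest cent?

$1.68

Cost per mg of vitamin C: kale $0.0057, orange $0.0083, broccoli $0.0125, strawberries $0.0263, sweet potato $0.0300.
With no serving limits, use only kale: 297 mg / 106 mg = 2.802 servings × $0.60 = $1.68.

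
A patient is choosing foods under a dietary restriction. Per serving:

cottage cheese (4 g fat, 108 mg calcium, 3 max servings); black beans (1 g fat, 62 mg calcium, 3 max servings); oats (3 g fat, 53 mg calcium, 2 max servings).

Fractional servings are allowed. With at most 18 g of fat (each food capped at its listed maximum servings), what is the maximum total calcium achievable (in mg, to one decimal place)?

Calcium per g fat: black beans 62, cottage cheese 27, oats 17.67.
Take 3 servings of black beans: uses 3 g fat, +186.0 mg calcium (running total 186.0 mg).
Take 3 servings of cottage cheese: uses 12 g fat, +324.0 mg calcium (running total 510.0 mg).
Take 1 serving of oats: uses 3 g fat, +53.0 mg calcium (running total 563.0 mg).
Filling greedily by calcium-per-g fat is optimal for one linear limit, giving 563.0 mg.

563.0 mg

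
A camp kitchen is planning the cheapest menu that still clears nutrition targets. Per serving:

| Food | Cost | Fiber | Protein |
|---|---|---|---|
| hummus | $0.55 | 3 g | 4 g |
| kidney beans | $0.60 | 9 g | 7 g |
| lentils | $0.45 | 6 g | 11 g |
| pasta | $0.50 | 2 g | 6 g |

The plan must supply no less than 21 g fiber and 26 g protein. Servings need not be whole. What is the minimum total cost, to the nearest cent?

Compare the cost at each extreme point of the feasible region.
hummus only: max(21/3, 26/4) = 7 servings → $3.85.
kidney beans only: max(21/9, 26/7) = 3.714 servings → $2.23.
lentils only: max(21/6, 26/11) = 3.5 servings → $1.57.
pasta only: max(21/2, 26/6) = 10.5 servings → $5.25.
hummus + kidney beans with both tight: 5.8 servings and 0.4 servings → $3.43.
hummus + lentils: intersection lies outside the first quadrant.
hummus + pasta with both targets exact would need a negative amount; discard.
kidney beans + lentils with both tight: 1.316 servings and 1.526 servings → $1.48.
kidney beans + pasta with both tight: 1.85 servings and 2.175 servings → $2.20.
lentils + pasta with both targets exact would need a negative amount; discard.
The minimum over all feasible corners is $1.48.

$1.48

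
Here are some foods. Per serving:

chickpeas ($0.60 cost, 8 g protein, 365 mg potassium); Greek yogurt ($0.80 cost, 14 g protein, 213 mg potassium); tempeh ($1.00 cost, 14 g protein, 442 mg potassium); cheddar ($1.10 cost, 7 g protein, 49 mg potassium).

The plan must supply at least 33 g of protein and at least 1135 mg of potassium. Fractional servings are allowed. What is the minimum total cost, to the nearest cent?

$2.26

For a min-cost LP with two ≥-constraints, a basic feasible solution has at most two positive variables.
chickpeas only: max(33/8, 1135/365) = 4.125 servings → $2.48.
Greek yogurt only: max(33/14, 1135/213) = 5.329 servings → $4.26.
tempeh only: max(33/14, 1135/442) = 2.568 servings → $2.57.
cheddar only: max(33/7, 1135/49) = 23.16 servings → $25.48.
chickpeas + Greek yogurt with both tight: 2.602 servings and 0.8705 servings → $2.26.
chickpeas + tempeh with both tight: 0.8285 servings and 1.884 servings → $2.38.
chickpeas + cheddar with both tight: 2.926 servings and 1.371 servings → $3.26.
Greek yogurt + tempeh: intersection lies outside the first quadrant.
Greek yogurt + cheddar: the both-tight solution has a negative serving — not a feasible corner.
tempeh + cheddar with both targets exact would need a negative amount; discard.
Cheapest feasible corner: $2.26.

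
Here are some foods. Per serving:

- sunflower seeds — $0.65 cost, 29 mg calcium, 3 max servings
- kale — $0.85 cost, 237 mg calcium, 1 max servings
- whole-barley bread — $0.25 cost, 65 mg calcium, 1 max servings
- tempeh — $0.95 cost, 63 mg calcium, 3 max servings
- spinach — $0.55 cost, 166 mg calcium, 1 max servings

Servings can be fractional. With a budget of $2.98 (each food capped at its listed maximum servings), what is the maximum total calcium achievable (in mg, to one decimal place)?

556.2 mg

Calcium per dollar: spinach 301.8, kale 278.8, whole-barley bread 260, tempeh 66.32, sunflower seeds 44.62.
Take 1 serving of spinach: spends $0.55, +166.0 mg calcium (running total 166.0 mg).
Take 1 serving of kale: spends $0.85, +237.0 mg calcium (running total 403.0 mg).
Take 1 serving of whole-barley bread: spends $0.25, +65.0 mg calcium (running total 468.0 mg).
Take 1.4 servings of tempeh: spends $1.33, +88.2 mg calcium (running total 556.2 mg).
Greedy by best ratio exhausts the cost allowance optimally: 556.2 mg.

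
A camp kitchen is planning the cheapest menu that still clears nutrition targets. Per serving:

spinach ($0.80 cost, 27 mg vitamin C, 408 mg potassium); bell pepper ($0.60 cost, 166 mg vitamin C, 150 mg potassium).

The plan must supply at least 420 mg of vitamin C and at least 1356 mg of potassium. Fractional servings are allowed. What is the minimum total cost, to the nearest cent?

$3.31

Check every corner: each single food scaled to meet both minima, and each pair solved so both constraints bind.
spinach only: max(420/27, 1356/408) = 15.56 servings → $12.44.
bell pepper only: max(420/166, 1356/150) = 9.04 servings → $5.42.
spinach + bell pepper with both tight: 2.546 servings and 2.116 servings → $3.31.
The minimum over all feasible corners is $3.31.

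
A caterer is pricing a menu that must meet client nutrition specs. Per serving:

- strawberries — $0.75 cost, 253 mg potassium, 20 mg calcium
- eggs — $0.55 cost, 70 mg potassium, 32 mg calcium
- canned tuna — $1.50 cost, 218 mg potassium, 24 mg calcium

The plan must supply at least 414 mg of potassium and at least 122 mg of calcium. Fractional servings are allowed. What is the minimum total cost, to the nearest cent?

$2.38

A basic optimal solution has at most two foods positive. Try each food alone and each pair with both targets met exactly.
strawberries only: max(414/253, 122/20) = 6.1 servings → $4.58.
eggs only: max(414/70, 122/32) = 5.914 servings → $3.25.
canned tuna only: max(414/218, 122/24) = 5.083 servings → $7.62.
strawberries + eggs with both tight: 0.7031 servings and 3.373 servings → $2.38.
strawberries + canned tuna with both targets exact would need a negative amount; discard.
eggs + canned tuna with both tight: 3.146 servings and 0.889 servings → $3.06.
Cheapest feasible corner: $2.38.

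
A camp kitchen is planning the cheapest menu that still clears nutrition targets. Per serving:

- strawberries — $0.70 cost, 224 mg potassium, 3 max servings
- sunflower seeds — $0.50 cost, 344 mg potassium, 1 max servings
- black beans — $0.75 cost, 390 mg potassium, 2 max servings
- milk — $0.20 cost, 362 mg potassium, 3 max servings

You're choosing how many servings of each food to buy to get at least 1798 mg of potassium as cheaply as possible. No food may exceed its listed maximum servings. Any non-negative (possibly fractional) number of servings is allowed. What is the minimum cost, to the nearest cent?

Cost per mg of potassium: milk $0.0006, sunflower seeds $0.0015, black beans $0.0019, strawberries $0.0031.
Take 3 servings of milk: +1086.0 mg potassium for $0.60 (total $0.60, still need 712.0 mg).
Take 1 serving of sunflower seeds: +344.0 mg potassium for $0.50 (total $1.10, still need 368.0 mg).
Take 0.9436 servings of black beans: +368.0 mg potassium for $0.71 (total $1.81, still need 0.0 mg).
Filling from the cheapest source first is optimal under one linear minimum: $1.81.

$1.81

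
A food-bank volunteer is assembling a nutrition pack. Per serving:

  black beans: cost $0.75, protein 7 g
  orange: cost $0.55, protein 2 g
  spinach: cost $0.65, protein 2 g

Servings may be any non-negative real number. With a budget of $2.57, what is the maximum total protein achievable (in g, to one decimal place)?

24.0 g

Protein per dollar: black beans 9.333, orange 3.636, spinach 3.077.
With no serving limits, spend the whole cost allowance on black beans: $2.57 / $0.75 × 7 g = 24.0 g.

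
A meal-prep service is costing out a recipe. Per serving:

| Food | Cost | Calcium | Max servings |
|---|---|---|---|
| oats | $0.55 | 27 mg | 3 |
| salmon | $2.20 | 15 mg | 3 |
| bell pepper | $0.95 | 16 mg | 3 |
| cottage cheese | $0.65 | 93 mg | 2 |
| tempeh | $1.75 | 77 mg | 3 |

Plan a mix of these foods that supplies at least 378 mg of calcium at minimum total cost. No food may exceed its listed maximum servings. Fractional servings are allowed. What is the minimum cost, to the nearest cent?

$5.47

Cost per mg of calcium: cottage cheese $0.0070, oats $0.0204, tempeh $0.0227, bell pepper $0.0594, salmon $0.1467.
Take 2 servings of cottage cheese: +186.0 mg calcium for $1.30 (total $1.30, still need 192.0 mg).
Take 3 servings of oats: +81.0 mg calcium for $1.65 (total $2.95, still need 111.0 mg).
Take 1.442 servings of tempeh: +111.0 mg calcium for $2.52 (total $5.47, still need 0.0 mg).
Filling from the cheapest source first is optimal under one linear minimum: $5.47.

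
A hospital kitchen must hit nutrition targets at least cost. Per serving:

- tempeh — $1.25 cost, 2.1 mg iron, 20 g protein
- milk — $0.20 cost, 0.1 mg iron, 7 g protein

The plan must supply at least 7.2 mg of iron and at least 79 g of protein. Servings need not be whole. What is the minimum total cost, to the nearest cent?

For a min-cost LP with two ≥-constraints, a basic feasible solution has at most two positive variables.
tempeh only: max(7.2/2.1, 79/20) = 3.95 servings → $4.94.
milk only: max(7.2/0.1, 79/7) = 72 servings → $14.40.
tempeh + milk with both tight: 3.346 servings and 1.724 servings → $4.53.
The minimum over all feasible corners is $4.53.

$4.53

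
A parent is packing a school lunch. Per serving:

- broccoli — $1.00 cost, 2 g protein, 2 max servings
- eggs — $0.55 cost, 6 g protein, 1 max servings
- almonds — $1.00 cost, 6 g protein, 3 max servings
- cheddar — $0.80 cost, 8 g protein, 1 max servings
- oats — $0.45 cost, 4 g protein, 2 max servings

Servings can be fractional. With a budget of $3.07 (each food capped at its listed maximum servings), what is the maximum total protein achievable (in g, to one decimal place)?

Protein per dollar: eggs 10.91, cheddar 10, oats 8.889, almonds 6, broccoli 2.
Take 1 serving of eggs: spends $0.55, +6.0 g protein (running total 6.0 g).
Take 1 serving of cheddar: spends $0.80, +8.0 g protein (running total 14.0 g).
Take 2 servings of oats: spends $0.90, +8.0 g protein (running total 22.0 g).
Take 0.82 servings of almonds: spends $0.82, +4.9 g protein (running total 26.9 g).
Greedy by best ratio exhausts the cost allowance optimally: 26.9 g.

26.9 g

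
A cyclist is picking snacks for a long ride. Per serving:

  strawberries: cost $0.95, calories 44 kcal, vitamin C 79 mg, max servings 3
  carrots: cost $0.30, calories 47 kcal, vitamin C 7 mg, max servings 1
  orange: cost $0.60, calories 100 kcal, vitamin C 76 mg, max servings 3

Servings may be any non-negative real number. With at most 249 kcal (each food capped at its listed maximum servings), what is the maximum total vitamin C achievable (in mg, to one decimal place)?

Vitamin C per kcal: strawberries 1.795, orange 0.76, carrots 0.1489.
Take 3 servings of strawberries: uses 132 kcal, +237.0 mg vitamin C (running total 237.0 mg).
Take 1.17 servings of orange: uses 117 kcal, +88.9 mg vitamin C (running total 325.9 mg).
Greedy by best ratio exhausts the calories allowance optimally: 325.9 mg.

325.9 mg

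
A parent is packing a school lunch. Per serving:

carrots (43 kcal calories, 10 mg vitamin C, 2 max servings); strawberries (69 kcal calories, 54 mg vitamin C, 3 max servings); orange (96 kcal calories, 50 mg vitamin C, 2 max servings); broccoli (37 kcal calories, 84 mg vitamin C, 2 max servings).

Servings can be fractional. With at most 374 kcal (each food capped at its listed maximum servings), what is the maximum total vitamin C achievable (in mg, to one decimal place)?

378.4 mg

Vitamin C per kcal: broccoli 2.27, strawberries 0.7826, orange 0.5208, carrots 0.2326.
Take 2 servings of broccoli: uses 74 kcal, +168.0 mg vitamin C (running total 168.0 mg).
Take 3 servings of strawberries: uses 207 kcal, +162.0 mg vitamin C (running total 330.0 mg).
Take 0.9688 servings of orange: uses 93 kcal, +48.4 mg vitamin C (running total 378.4 mg).
Greedy by best ratio exhausts the calories allowance optimally: 378.4 mg.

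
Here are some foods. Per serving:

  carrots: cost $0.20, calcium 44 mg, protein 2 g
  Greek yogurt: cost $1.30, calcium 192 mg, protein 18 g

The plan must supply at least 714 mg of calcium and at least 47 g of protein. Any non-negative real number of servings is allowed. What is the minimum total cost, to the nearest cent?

For a min-cost LP with two ≥-constraints, a basic feasible solution has at most two positive variables.
carrots only: max(714/44, 47/2) = 23.5 servings → $4.70.
Greek yogurt only: max(714/192, 47/18) = 3.719 servings → $4.83.
carrots + Greek yogurt with both tight: 9.382 servings and 1.569 servings → $3.92.
The minimum over all feasible corners is $3.92.

$3.92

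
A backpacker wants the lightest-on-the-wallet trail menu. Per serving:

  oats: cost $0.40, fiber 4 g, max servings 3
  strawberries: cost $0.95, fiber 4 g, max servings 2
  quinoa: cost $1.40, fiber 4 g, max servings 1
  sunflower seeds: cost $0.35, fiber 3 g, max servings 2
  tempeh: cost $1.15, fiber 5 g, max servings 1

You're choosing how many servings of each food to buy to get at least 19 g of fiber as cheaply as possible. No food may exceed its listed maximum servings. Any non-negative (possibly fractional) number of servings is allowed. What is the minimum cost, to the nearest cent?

$2.13

Cost per g of fiber: oats $0.1000, sunflower seeds $0.1167, tempeh $0.2300, strawberries $0.2375, quinoa $0.3500.
Take 3 servings of oats: +12.0 g fiber for $1.20 (total $1.20, still need 7.0 g).
Take 2 servings of sunflower seeds: +6.0 g fiber for $0.70 (total $1.90, still need 1.0 g).
Take 0.2 servings of tempeh: +1.0 g fiber for $0.23 (total $2.13, still need 0.0 g).
Greedy by cheapest-per-g is optimal for a single linear constraint, so the minimum cost is $2.13.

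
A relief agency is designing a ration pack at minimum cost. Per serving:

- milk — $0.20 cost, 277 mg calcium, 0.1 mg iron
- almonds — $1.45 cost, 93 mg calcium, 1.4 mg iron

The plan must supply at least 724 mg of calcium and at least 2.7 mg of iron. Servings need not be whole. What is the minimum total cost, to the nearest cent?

milk only: max(724/277, 2.7/0.1) = 27 servings → $5.40.
almonds only: max(724/93, 2.7/1.4) = 7.785 servings → $11.29.
milk + almonds with both tight: 2.015 servings and 1.785 servings → $2.99.
So the least-cost plan costs $2.99.

$2.99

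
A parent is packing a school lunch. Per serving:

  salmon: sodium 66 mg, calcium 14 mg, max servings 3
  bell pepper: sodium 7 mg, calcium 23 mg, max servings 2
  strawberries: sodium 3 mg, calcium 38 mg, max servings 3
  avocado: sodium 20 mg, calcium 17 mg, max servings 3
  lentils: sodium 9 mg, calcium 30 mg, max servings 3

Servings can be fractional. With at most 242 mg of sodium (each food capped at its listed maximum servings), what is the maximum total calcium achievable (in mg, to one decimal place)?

Calcium per mg sodium: strawberries 12.67, lentils 3.333, bell pepper 3.286, avocado 0.85, salmon 0.2121.
Take 3 servings of strawberries: uses 9 mg sodium, +114.0 mg calcium (running total 114.0 mg).
Take 3 servings of lentils: uses 27 mg sodium, +90.0 mg calcium (running total 204.0 mg).
Take 2 servings of bell pepper: uses 14 mg sodium, +46.0 mg calcium (running total 250.0 mg).
Take 3 servings of avocado: uses 60 mg sodium, +51.0 mg calcium (running total 301.0 mg).
Take 2 servings of salmon: uses 132 mg sodium, +28.0 mg calcium (running total 329.0 mg).
Greedy by best ratio exhausts the sodium allowance optimally: 329.0 mg.

329.0 mg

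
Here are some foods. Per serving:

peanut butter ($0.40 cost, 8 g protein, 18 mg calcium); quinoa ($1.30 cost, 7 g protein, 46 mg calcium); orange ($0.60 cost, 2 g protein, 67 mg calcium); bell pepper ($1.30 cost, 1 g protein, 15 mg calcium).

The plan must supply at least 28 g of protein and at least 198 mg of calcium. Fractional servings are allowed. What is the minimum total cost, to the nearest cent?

The cheapest plan sits at a corner of the feasible region — with two constraints it uses at most two foods.
peanut butter only: max(28/8, 198/18) = 11 servings → $4.40.
quinoa only: max(28/7, 198/46) = 4.304 servings → $5.60.
orange only: max(28/2, 198/67) = 14 servings → $8.40.
bell pepper only: max(28/1, 198/15) = 28 servings → $36.40.
peanut butter + quinoa: intersection lies outside the first quadrant.
peanut butter + orange with both tight: 2.96 servings and 2.16 servings → $2.48.
peanut butter + bell pepper with both tight: 2.176 servings and 10.59 servings → $14.64.
quinoa + orange with both tight: 3.926 servings and 0.2599 servings → $5.26.
quinoa + bell pepper with both tight: 3.763 servings and 1.661 servings → $7.05.
orange + bell pepper with both targets exact would need a negative amount; discard.
The minimum over all feasible corners is $2.48.

$2.48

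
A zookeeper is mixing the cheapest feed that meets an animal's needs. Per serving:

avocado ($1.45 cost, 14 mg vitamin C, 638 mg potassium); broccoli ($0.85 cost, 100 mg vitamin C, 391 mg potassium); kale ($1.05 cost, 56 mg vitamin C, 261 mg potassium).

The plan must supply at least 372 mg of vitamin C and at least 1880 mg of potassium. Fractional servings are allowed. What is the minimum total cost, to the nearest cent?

avocado only: max(372/14, 1880/638) = 26.57 servings → $38.53.
broccoli only: max(372/100, 1880/391) = 4.808 servings → $4.09.
kale only: max(372/56, 1880/261) = 7.203 servings → $7.56.
avocado + broccoli with both tight: 0.7295 servings and 3.618 servings → $4.13.
avocado + kale with both tight: 0.2553 servings and 6.579 servings → $7.28.
broccoli + kale: intersection lies outside the first quadrant.
So the least-cost plan costs $4.09.

$4.09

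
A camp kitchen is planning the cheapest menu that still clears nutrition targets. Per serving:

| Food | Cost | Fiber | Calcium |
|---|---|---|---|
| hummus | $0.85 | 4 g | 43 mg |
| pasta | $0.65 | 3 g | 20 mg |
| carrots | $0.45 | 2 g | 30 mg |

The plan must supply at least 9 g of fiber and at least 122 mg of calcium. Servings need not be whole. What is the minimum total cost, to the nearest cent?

$1.99

At the optimum either one food covers both requirements or two foods hit both targets exactly; no other combination can be cheaper.
hummus only: max(9/4, 122/43) = 2.837 servings → $2.41.
pasta only: max(9/3, 122/20) = 6.1 servings → $3.96.
carrots only: max(9/2, 122/30) = 4.5 servings → $2.02.
hummus + pasta with both targets exact would need a negative amount; discard.
hummus + carrots with both tight: 0.7647 servings and 2.971 servings → $1.99.
pasta + carrots with both tight: 0.52 servings and 3.72 servings → $2.01.
Cheapest feasible corner: $1.99.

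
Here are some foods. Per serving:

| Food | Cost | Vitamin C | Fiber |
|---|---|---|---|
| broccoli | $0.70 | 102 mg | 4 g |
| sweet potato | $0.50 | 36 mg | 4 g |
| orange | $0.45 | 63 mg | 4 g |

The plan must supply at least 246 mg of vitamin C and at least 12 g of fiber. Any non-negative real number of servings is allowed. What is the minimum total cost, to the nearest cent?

A basic optimal solution has at most two foods positive. Try each food alone and each pair with both targets met exactly.
broccoli only: max(246/102, 12/4) = 3 servings → $2.10.
sweet potato only: max(246/36, 12/4) = 6.833 servings → $3.42.
orange only: max(246/63, 12/4) = 3.905 servings → $1.76.
broccoli + sweet potato with both tight: 2.091 servings and 0.9091 servings → $1.92.
broccoli + orange with both tight: 1.462 servings and 1.538 servings → $1.72.
sweet potato + orange: intersection lies outside the first quadrant.
So the least-cost plan costs $1.72.

$1.72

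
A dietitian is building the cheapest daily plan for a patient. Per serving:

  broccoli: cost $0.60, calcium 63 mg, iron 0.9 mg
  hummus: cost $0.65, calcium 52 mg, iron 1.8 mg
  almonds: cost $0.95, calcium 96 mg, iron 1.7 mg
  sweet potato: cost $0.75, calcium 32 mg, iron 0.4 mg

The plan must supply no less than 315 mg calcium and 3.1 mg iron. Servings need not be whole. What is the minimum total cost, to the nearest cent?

$3.00

Check every corner: each single food scaled to meet both minima, and each pair solved so both constraints bind.
broccoli only: max(315/63, 3.1/0.9) = 5 servings → $3.00.
hummus only: max(315/52, 3.1/1.8) = 6.058 servings → $3.94.
almonds only: max(315/96, 3.1/1.7) = 3.281 servings → $3.12.
sweet potato only: max(315/32, 3.1/0.4) = 9.844 servings → $7.38.
broccoli + hummus: intersection lies outside the first quadrant.
broccoli + almonds: intersection lies outside the first quadrant.
broccoli + sweet potato: the both-tight solution has a negative serving — not a feasible corner.
hummus + almonds: intersection lies outside the first quadrant.
hummus + sweet potato with both targets exact would need a negative amount; discard.
almonds + sweet potato: the both-tight solution has a negative serving — not a feasible corner.
The minimum over all feasible corners is $3.00.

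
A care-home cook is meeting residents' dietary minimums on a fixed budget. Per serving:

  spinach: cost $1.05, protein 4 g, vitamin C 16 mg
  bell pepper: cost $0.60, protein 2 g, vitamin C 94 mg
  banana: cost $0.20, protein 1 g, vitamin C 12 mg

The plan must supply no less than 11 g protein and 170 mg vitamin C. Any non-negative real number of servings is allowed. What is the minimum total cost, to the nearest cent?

$2.31

With two linear requirements the optimum uses one or two foods; enumerate the corners.
spinach only: max(11/4, 170/16) = 10.62 servings → $11.16.
bell pepper only: max(11/2, 170/94) = 5.5 servings → $3.30.
banana only: max(11/1, 170/12) = 14.17 servings → $2.83.
spinach + bell pepper with both tight: 2.017 servings and 1.465 servings → $3.00.
spinach + banana: the both-tight solution has a negative serving — not a feasible corner.
bell pepper + banana with both tight: 0.5429 servings and 9.914 servings → $2.31.
So the least-cost plan costs $2.31.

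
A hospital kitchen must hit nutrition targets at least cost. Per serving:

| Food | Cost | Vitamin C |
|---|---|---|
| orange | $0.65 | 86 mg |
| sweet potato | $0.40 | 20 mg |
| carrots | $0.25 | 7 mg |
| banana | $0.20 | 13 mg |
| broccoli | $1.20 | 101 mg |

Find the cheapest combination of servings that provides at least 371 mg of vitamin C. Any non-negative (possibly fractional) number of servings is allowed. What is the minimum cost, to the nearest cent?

$2.80

Cost per mg of vitamin C: orange $0.0076, broccoli $0.0119, banana $0.0154, sweet potato $0.0200, carrots $0.0357.
With no serving limits, use only orange: 371 mg / 86 mg = 4.314 servings × $0.65 = $2.80.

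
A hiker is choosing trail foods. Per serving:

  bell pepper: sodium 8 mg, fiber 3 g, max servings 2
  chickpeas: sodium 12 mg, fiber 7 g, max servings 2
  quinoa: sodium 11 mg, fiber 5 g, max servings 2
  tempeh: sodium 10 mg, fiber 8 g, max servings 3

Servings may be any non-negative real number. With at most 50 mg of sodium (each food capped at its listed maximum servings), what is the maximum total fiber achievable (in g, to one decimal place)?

Fiber per mg sodium: tempeh 0.8, chickpeas 0.5833, quinoa 0.4545, bell pepper 0.375.
Take 3 servings of tempeh: uses 30 mg sodium, +24.0 g fiber (running total 24.0 g).
Take 1.667 servings of chickpeas: uses 20 mg sodium, +11.7 g fiber (running total 35.7 g).
Greedy by best ratio exhausts the sodium allowance optimally: 35.7 g.

35.7 g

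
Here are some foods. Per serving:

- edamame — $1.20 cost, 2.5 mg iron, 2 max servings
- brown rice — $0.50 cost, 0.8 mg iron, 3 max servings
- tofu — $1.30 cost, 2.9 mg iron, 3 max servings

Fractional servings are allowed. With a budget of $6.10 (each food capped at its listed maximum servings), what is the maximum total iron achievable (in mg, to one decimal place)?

Iron per dollar: tofu 2.231, edamame 2.083, brown rice 1.6.
Take 3 servings of tofu: spends $3.90, +8.7 mg iron (running total 8.7 mg).
Take 1.833 servings of edamame: spends $2.20, +4.6 mg iron (running total 13.3 mg).
Filling greedily by iron-per-dollar is optimal for one linear limit, giving 13.3 mg.

13.3 mg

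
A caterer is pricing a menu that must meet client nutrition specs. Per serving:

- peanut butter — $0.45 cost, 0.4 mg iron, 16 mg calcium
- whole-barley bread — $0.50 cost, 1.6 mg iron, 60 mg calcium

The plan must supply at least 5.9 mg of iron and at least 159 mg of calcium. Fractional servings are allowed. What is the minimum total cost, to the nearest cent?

Two binding constraints pin down two serving amounts, so the optimal mix uses at most two foods. The candidates are each food alone (scaled to the tighter of iron/calcium) and each pair with both constraints tight.
peanut butter only: max(5.9/0.4, 159/16) = 14.75 servings → $6.64.
whole-barley bread only: max(5.9/1.6, 159/60) = 3.688 servings → $1.84.
peanut butter + whole-barley bread: the both-tight solution has a negative serving — not a feasible corner.
The minimum over all feasible corners is $1.84.

$1.84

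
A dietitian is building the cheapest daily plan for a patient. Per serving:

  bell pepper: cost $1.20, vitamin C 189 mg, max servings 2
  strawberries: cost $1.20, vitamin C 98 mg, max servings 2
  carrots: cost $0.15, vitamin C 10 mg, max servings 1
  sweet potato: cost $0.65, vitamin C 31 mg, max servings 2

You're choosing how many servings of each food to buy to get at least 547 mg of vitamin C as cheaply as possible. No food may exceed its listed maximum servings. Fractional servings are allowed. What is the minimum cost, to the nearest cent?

$4.47

Cost per mg of vitamin C: bell pepper $0.0063, strawberries $0.0122, carrots $0.0150, sweet potato $0.0210.
Take 2 servings of bell pepper: +378.0 mg vitamin C for $2.40 (total $2.40, still need 169.0 mg).
Take 1.724 servings of strawberries: +169.0 mg vitamin C for $2.07 (total $4.47, still need 0.0 mg).
Greedy by cheapest-per-mg is optimal for a single linear constraint, so the minimum cost is $4.47.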